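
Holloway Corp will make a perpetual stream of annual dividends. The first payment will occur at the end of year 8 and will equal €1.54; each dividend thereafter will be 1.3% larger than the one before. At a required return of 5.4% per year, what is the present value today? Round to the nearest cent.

€25.99

Value at end of year 7: C₁ / (r − g) = €1.54 / (0.054 − 0.013) = €37.5610
Discount to today: PV = €37.5610 / (1 + 0.054)^7 = €37.5610 / 1.445055 = €25.99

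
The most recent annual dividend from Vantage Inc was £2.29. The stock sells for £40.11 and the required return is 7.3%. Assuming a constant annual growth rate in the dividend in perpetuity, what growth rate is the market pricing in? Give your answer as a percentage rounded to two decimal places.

P = D₀(1+g)/(r−g) ⇒ P(r−g) = D₀(1+g) ⇒ g(P+D₀) = P·r − D₀
g = (P·r − D₀)/(P + D₀) = (£40.11×0.073 − £2.29) / (£40.11 + £2.29) = 0.015048

1.50%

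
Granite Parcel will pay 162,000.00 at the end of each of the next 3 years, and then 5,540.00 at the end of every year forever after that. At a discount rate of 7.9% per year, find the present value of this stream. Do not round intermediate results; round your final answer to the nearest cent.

474067.84

PV of 3-year annuity: 162,000.00 × [1 − (1+0.079)^−3] / 0.079 = 418244.17591
Perpetuity value at year 3: 5,540.00 / 0.079 = 70126.58228
PV of perpetuity: 70126.58228 / (1+0.079)^3 = 55823.66416
Total PV = 418244.17591 + 55823.66416 = 474067.84008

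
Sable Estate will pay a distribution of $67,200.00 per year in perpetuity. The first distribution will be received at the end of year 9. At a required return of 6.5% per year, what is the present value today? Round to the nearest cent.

$624682.09

Value at end of year 8: C / r = $67,200.00 / 0.065 = $1,033,846.1538
Discount to today: PV = $1,033,846.1538 / (1 + 0.065)^8 = $1,033,846.1538 / 1.654996 = $624,682.09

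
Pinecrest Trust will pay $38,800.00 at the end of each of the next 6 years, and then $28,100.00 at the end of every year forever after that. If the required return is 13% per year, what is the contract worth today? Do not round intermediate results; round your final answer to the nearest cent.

PV of 6-year annuity: $38,800.00 × [1 − (1+0.13)^−6] / 0.13 = 155104.93181
Perpetuity value at year 6: $28,100.00 / 0.13 = 216153.84615
PV of perpetuity: 216153.84615 / (1+0.13)^6 = 103822.69708
Total PV = 155104.93181 + 103822.69708 = 258927.62890

$258927.63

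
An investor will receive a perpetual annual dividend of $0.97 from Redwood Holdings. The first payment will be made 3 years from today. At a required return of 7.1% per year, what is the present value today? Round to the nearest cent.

$11.91

Value at end of year 2: C / r = $0.97 / 0.071 = $13.6620
Discount to today: PV = $13.6620 / (1 + 0.071)^2 = $13.6620 / 1.147041 = $11.91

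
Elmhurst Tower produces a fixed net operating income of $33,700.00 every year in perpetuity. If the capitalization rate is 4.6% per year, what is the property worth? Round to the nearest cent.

Level perpetuity: PV = C / r = $33,700.00 / 0.046 = $732,608.70

$732608.70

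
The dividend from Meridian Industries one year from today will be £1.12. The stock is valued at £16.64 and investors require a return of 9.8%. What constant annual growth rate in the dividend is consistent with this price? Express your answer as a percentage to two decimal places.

3.07%

P = D₁/(r−g) ⇒ g = r − D₁/P = 0.098 − £1.12/£16.64 = 0.030692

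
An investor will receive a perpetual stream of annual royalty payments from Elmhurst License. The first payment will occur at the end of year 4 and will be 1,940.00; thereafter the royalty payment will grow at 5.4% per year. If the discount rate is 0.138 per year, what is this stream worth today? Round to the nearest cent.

Value at end of year 3: C₁ / (r − g) = 1,940.00 / (0.138 − 0.054) = 23,095.2381
Discount to today: PV = 23,095.2381 / (1 + 0.138)^3 = 23,095.2381 / 1.473760 = 15,670.96

15670.96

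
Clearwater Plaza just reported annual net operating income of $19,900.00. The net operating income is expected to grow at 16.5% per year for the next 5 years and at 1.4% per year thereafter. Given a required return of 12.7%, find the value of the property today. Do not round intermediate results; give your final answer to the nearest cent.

D_1 = 23183.50000
D_2 = 27008.77750
D_3 = 31465.22579
D_4 = 36656.98804
D_5 = 42705.39107
Terminal value at year 5: TV = D_5×(1+g_2)/(r−g_2) = 43303.26654/0.113 = 383214.74818
P_0 = D_1/(1+r)^1 + D_2/(1+r)^2 + D_3/(1+r)^3 + D_4/(1+r)^4 + D_5/(1+r)^5 + TV/(1+r)^5
    = 20570.98492 + 21264.59399 + 21981.59006 + 22722.76169 + 23488.92401 + 210776.71638 = 320805.57105

$320805.57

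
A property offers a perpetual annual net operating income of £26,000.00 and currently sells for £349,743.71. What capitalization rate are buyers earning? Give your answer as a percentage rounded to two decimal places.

7.43%

P = C/r ⇒ r = C/P = £26,000.00/£349,743.71 = 0.074340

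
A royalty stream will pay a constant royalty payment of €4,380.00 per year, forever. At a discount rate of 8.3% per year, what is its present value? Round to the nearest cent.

€52771.08

Level perpetuity: PV = C / r = €4,380.00 / 0.083 = €52,771.08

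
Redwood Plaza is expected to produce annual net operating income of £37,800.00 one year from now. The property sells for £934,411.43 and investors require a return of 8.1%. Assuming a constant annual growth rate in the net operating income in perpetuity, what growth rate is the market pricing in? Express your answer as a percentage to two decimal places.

P = D₁/(r−g) ⇒ g = r − D₁/P = 0.081 − £37,800.00/£934,411.43 = 0.040547

4.05%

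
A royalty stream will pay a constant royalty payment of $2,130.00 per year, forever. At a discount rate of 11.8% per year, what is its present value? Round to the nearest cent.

Level perpetuity: PV = C / r = $2,130.00 / 0.118 = $18,050.85

$18050.85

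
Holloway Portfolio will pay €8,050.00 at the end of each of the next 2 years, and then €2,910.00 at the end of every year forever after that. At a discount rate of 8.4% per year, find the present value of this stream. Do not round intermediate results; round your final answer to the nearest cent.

€43758.81

PV of 2-year annuity: €8,050.00 × [1 − (1+0.084)^−2] / 0.084 = 14276.93659
Perpetuity value at year 2: €2,910.00 / 0.084 = 34642.85714
PV of perpetuity: 34642.85714 / (1+0.084)^2 = 29481.87758
Total PV = 14276.93659 + 29481.87758 = 43758.81417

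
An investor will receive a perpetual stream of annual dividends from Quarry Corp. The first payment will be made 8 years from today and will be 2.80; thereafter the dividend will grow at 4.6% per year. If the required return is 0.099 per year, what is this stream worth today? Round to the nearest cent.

Value at end of year 7: C₁ / (r − g) = 2.80 / (0.099 − 0.046) = 52.8302
Discount to today: PV = 52.8302 / (1 + 0.099)^7 = 52.8302 / 1.936350 = 27.28

27.28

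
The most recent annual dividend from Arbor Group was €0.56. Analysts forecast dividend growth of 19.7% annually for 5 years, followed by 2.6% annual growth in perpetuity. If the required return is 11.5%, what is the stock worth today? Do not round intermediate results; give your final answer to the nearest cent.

€12.69

D_1 = 0.67032
D_2 = 0.80237
D_3 = 0.96044
D_4 = 1.14965
D_5 = 1.37613
Terminal value at year 5: TV = D_5×(1+g_2)/(r−g_2) = 1.41191/0.089 = 15.86413
P_0 = D_1/(1+r)^1 + D_2/(1+r)^2 + D_3/(1+r)^3 + D_4/(1+r)^4 + D_5/(1+r)^5 + TV/(1+r)^5
    = 0.60118 + 0.64540 + 0.69286 + 0.74382 + 0.79852 + 9.20538 = 12.68716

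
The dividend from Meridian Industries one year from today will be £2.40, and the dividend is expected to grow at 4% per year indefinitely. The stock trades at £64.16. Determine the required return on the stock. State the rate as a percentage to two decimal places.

7.74%

P = D₁/(r − g) ⇒ r = D₁/P + g = £2.4000/£64.16 + 0.04 = 0.037406 + 0.04 = 0.077406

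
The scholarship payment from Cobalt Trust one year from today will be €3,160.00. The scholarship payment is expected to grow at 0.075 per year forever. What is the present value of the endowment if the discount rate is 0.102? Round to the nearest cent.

Growing perpetuity: P = D₁ / (r − g) = €3,160.0000 / (0.102 − 0.075) = €117,037.04

€117037.04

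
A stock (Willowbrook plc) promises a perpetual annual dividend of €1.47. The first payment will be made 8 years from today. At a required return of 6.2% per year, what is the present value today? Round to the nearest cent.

€15.56

Value at end of year 7: C / r = €1.47 / 0.062 = €23.7097
Discount to today: PV = €23.7097 / (1 + 0.062)^7 = €23.7097 / 1.523602 = €15.56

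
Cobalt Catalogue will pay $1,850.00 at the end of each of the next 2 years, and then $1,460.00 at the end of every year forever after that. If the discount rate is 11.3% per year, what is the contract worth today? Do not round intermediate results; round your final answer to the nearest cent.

$13585.59

PV of 2-year annuity: $1,850.00 × [1 − (1+0.113)^−2] / 0.113 = 3155.59237
Perpetuity value at year 2: $1,460.00 / 0.113 = 12920.35398
PV of perpetuity: 12920.35398 / (1+0.113)^2 = 10429.99460
Total PV = 3155.59237 + 10429.99460 = 13585.58697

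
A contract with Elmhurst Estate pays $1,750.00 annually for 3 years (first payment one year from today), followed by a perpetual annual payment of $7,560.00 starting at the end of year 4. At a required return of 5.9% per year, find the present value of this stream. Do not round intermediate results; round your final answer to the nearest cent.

$112576.62

PV of 3-year annuity: $1,750.00 × [1 − (1+0.059)^−3] / 0.059 = 4686.43906
Perpetuity value at year 3: $7,560.00 / 0.059 = 128135.59322
PV of perpetuity: 128135.59322 / (1+0.059)^3 = 107890.17649
Total PV = 4686.43906 + 107890.17649 = 112576.61555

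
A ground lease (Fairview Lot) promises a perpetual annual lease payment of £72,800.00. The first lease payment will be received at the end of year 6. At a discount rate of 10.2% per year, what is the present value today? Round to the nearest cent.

£439160.46

Value at end of year 5: C / r = £72,800.00 / 0.102 = £713,725.4902
Discount to today: PV = £713,725.4902 / (1 + 0.102)^5 = £713,725.4902 / 1.625204 = £439,160.46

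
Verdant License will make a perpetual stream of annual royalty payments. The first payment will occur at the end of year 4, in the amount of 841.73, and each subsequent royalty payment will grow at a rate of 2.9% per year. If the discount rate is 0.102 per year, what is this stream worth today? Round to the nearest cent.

8615.99

Value at end of year 3: C₁ / (r − g) = 841.73 / (0.102 − 0.029) = 11,530.5479
Discount to today: PV = 11,530.5479 / (1 + 0.102)^3 = 11,530.5479 / 1.338273 = 8,615.99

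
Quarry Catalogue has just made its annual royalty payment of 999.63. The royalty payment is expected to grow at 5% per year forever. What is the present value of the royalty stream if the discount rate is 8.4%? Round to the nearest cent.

D₁ = D₀ × (1 + g) = 999.63 × 1.05 = 1,049.6115
Growing perpetuity: P = D₁ / (r − g) = 1,049.6115 / (0.084 − 0.05) = 30,870.93

30870.93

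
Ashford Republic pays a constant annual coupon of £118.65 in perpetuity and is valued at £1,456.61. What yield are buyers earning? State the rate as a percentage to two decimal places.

8.15%

P = C/r ⇒ r = C/P = £118.65/£1,456.61 = 0.081456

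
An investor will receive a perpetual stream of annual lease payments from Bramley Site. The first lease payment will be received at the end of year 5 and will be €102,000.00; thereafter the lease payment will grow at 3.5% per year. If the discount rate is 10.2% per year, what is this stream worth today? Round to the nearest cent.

€1032283.51

Value at end of year 4: C₁ / (r − g) = €102,000.00 / (0.102 − 0.035) = €1,522,388.0597
Discount to today: PV = €1,522,388.0597 / (1 + 0.102)^4 = €1,522,388.0597 / 1.474777 = €1,032,283.51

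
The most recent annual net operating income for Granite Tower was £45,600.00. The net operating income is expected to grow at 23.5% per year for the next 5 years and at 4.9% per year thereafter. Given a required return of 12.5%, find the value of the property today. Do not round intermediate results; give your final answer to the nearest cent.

D_1 = 56316.00000
D_2 = 69550.26000
D_3 = 85894.57110
D_4 = 106079.79531
D_5 = 131008.54721
Terminal value at year 5: TV = D_5×(1+g_2)/(r−g_2) = 137427.96602/0.076 = 1808262.71078
P_0 = D_1/(1+r)^1 + D_2/(1+r)^2 + D_3/(1+r)^3 + D_4/(1+r)^4 + D_5/(1+r)^5 + TV/(1+r)^5
    = 50058.66667 + 54953.29185 + 60326.50261 + 66225.09398 + 72700.43650 + 1003457.34063 = 1307721.33223

£1307721.33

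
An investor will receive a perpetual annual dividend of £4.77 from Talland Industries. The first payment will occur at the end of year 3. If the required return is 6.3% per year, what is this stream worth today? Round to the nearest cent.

£67.01

Value at end of year 2: C / r = £4.77 / 0.063 = £75.7143
Discount to today: PV = £75.7143 / (1 + 0.063)^2 = £75.7143 / 1.129969 = £67.01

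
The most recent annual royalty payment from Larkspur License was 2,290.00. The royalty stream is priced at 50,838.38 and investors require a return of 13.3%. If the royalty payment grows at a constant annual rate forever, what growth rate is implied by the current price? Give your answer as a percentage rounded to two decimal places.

P = D₀(1+g)/(r−g) ⇒ P(r−g) = D₀(1+g) ⇒ g(P+D₀) = P·r − D₀
g = (P·r − D₀)/(P + D₀) = (50,838.38×0.133 − 2,290.00) / (50,838.38 + 2,290.00) = 0.084164

8.42%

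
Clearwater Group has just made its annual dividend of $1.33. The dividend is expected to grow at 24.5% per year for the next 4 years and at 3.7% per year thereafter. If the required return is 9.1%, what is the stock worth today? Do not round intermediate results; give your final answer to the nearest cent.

$50.79

D_1 = 1.65585
D_2 = 2.06153
D_3 = 2.56661
D_4 = 3.19543
Terminal value at year 4: TV = D_4×(1+g_2)/(r−g_2) = 3.31366/0.054 = 61.36405
P_0 = D_1/(1+r)^1 + D_2/(1+r)^2 + D_3/(1+r)^3 + D_4/(1+r)^4 + TV/(1+r)^4
    = 1.51774 + 1.73197 + 1.97645 + 2.25543 + 43.31268 = 50.79427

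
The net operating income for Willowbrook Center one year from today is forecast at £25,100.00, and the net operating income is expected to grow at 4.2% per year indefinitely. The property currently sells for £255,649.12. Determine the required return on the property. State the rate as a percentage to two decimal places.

14.02%

P = D₁/(r − g) ⇒ r = D₁/P + g = £25,100.0000/£255,649.12 + 0.042 = 0.098181 + 0.042 = 0.140181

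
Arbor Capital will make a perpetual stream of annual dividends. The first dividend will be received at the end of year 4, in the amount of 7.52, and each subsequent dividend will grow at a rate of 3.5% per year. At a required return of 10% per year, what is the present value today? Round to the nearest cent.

86.92

Value at end of year 3: C₁ / (r − g) = 7.52 / (0.1 − 0.035) = 115.6923
Discount to today: PV = 115.6923 / (1 + 0.1)^3 = 115.6923 / 1.331000 = 86.92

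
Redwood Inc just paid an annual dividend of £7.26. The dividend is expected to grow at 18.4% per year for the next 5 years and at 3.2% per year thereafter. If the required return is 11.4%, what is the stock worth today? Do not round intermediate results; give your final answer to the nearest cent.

D_1 = 8.59584
D_2 = 10.17747
D_3 = 12.05013
D_4 = 14.26735
D_5 = 16.89255
Terminal value at year 5: TV = D_5×(1+g_2)/(r−g_2) = 17.43311/0.082 = 212.59888
P_0 = D_1/(1+r)^1 + D_2/(1+r)^2 + D_3/(1+r)^3 + D_4/(1+r)^4 + D_5/(1+r)^5 + TV/(1+r)^5
    = 7.71619 + 8.20105 + 8.71638 + 9.26409 + 9.84621 + 123.91818 = 167.66211

£167.66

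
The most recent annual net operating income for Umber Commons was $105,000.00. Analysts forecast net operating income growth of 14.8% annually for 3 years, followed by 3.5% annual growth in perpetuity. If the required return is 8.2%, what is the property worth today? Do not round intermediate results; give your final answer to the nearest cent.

$3116710.13

D_1 = 120540.00000
D_2 = 138379.92000
D_3 = 158860.14816
Terminal value at year 3: TV = D_3×(1+g_2)/(r−g_2) = 164420.25335/0.047 = 3498303.26267
P_0 = D_1/(1+r)^1 + D_2/(1+r)^2 + D_3/(1+r)^3 + TV/(1+r)^3
    = 111404.80591 + 118200.29315 + 125410.29255 + 2761694.74018 = 3116710.13180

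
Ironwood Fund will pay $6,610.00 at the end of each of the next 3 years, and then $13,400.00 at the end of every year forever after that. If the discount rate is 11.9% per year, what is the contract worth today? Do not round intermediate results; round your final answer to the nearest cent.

$96268.54

PV of 3-year annuity: $6,610.00 × [1 − (1+0.119)^−3] / 0.119 = 15903.42606
Perpetuity value at year 3: $13,400.00 / 0.119 = 112605.04202
PV of perpetuity: 112605.04202 / (1+0.119)^3 = 80365.11627
Total PV = 15903.42606 + 80365.11627 = 96268.54233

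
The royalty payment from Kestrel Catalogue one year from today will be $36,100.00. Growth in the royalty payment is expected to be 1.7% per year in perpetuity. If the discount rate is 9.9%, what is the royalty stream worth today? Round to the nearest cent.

$440243.90

Growing perpetuity: P = D₁ / (r − g) = $36,100.0000 / (0.099 − 0.017) = $440,243.90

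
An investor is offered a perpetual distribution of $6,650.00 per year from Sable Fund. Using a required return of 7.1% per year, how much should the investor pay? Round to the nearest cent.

Level perpetuity: PV = C / r = $6,650.00 / 0.071 = $93,661.97

$93661.97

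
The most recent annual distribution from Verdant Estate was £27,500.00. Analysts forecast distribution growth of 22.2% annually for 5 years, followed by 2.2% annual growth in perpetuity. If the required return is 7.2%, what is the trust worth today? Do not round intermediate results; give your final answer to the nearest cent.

D_1 = 33605.00000
D_2 = 41065.31000
D_3 = 50181.80882
D_4 = 61322.17038
D_5 = 74935.69220
Terminal value at year 5: TV = D_5×(1+g_2)/(r−g_2) = 76584.27743/0.05 = 1531685.54861
P_0 = D_1/(1+r)^1 + D_2/(1+r)^2 + D_3/(1+r)^3 + D_4/(1+r)^4 + D_5/(1+r)^5 + TV/(1+r)^5
    = 31347.94776 + 35734.32105 + 40734.45926 + 46434.24367 + 52931.57254 + 1081921.34266 = 1289103.88692

£1289103.89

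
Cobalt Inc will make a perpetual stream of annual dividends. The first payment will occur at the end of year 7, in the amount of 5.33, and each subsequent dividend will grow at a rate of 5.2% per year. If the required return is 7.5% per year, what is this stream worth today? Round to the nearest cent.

150.16

Value at end of year 6: C₁ / (r − g) = 5.33 / (0.075 − 0.052) = 231.7391
Discount to today: PV = 231.7391 / (1 + 0.075)^6 = 231.7391 / 1.543302 = 150.16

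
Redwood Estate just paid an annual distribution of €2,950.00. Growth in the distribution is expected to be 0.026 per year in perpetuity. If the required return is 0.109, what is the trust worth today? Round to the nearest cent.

€36466.27

D₁ = D₀ × (1 + g) = €2,950.00 × 1.026 = €3,026.7000
Growing perpetuity: P = D₁ / (r − g) = €3,026.7000 / (0.109 − 0.026) = €36,466.27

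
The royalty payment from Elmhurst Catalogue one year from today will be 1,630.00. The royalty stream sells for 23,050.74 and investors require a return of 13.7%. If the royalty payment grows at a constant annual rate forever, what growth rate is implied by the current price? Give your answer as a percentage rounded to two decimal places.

P = D₁/(r−g) ⇒ g = r − D₁/P = 0.137 − 1,630.00/23,050.74 = 0.066286

6.63%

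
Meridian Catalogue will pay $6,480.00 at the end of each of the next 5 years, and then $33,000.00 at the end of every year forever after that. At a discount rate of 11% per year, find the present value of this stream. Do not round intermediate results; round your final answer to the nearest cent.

PV of 5-year annuity: $6,480.00 × [1 − (1+0.11)^−5] / 0.11 = 23949.41267
Perpetuity value at year 5: $33,000.00 / 0.11 = 300000.00000
PV of perpetuity: 300000.00000 / (1+0.11)^5 = 178035.39842
Total PV = 23949.41267 + 178035.39842 = 201984.81109

$201984.81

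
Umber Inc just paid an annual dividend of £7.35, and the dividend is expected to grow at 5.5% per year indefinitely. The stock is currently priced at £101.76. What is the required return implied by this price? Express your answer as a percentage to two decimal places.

13.12%

D₁ = £7.35 × 1.055 = £7.7543
P = D₁/(r − g) ⇒ r = D₁/P + g = £7.7543/£101.76 + 0.055 = 0.076201 + 0.055 = 0.131201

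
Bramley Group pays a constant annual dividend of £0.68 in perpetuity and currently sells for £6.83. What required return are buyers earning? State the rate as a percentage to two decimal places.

P = C/r ⇒ r = C/P = £0.68/£6.83 = 0.099561

9.96%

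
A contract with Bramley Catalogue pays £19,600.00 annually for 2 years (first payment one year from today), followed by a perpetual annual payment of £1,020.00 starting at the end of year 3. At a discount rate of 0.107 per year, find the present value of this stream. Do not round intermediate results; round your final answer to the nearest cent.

£41478.60

PV of 2-year annuity: £19,600.00 × [1 − (1+0.107)^−2] / 0.107 = 33699.64805
Perpetuity value at year 2: £1,020.00 / 0.107 = 9532.71028
PV of perpetuity: 9532.71028 / (1+0.107)^2 = 7778.95309
Total PV = 33699.64805 + 7778.95309 = 41478.60113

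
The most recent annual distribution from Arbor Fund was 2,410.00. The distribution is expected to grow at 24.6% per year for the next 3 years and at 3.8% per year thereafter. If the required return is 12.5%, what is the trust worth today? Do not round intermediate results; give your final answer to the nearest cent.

D_1 = 3002.86000
D_2 = 3741.56356
D_3 = 4661.98820
Terminal value at year 3: TV = D_3×(1+g_2)/(r−g_2) = 4839.14375/0.087 = 55622.34192
P_0 = D_1/(1+r)^1 + D_2/(1+r)^2 + D_3/(1+r)^3 + TV/(1+r)^3
    = 2669.20889 + 2956.29713 + 3274.26331 + 39065.34851 = 47965.11785

47965.12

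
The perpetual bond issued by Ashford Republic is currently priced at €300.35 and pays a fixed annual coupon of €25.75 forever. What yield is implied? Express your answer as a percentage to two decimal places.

8.57%

P = C/r ⇒ r = C/P = €25.75/€300.35 = 0.085733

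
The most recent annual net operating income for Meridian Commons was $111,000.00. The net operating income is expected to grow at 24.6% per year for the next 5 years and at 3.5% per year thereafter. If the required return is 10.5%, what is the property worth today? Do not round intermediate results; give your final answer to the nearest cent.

$3799122.72

D_1 = 138306.00000
D_2 = 172329.27600
D_3 = 214722.27790
D_4 = 267543.95826
D_5 = 333359.77199
Terminal value at year 5: TV = D_5×(1+g_2)/(r−g_2) = 345027.36401/0.07 = 4928962.34299
P_0 = D_1/(1+r)^1 + D_2/(1+r)^2 + D_3/(1+r)^3 + D_4/(1+r)^4 + D_5/(1+r)^5 + TV/(1+r)^5
    = 125163.80090 + 141134.92844 + 159144.00076 + 179451.06330 + 202349.34377 + 2991879.58294 = 3799122.72011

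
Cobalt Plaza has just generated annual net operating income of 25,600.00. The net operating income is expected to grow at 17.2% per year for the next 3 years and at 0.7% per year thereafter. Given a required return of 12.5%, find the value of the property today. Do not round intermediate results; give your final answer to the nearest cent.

330406.61

D_1 = 30003.20000
D_2 = 35163.75040
D_3 = 41211.91547
Terminal value at year 3: TV = D_3×(1+g_2)/(r−g_2) = 41500.39888/0.118 = 351698.29557
P_0 = D_1/(1+r)^1 + D_2/(1+r)^2 + D_3/(1+r)^3 + TV/(1+r)^3
    = 26669.51111 + 27783.70402 + 28944.44543 + 247008.95381 = 330406.61438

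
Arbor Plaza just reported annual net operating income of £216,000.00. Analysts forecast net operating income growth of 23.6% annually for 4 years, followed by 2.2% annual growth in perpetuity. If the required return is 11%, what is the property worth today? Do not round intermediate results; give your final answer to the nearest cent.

D_1 = 266976.00000
D_2 = 329982.33600
D_3 = 407858.16730
D_4 = 504112.69478
Terminal value at year 4: TV = D_4×(1+g_2)/(r−g_2) = 515203.17406/0.088 = 5854581.52344
P_0 = D_1/(1+r)^1 + D_2/(1+r)^2 + D_3/(1+r)^3 + D_4/(1+r)^4 + TV/(1+r)^4
    = 240518.91892 + 267821.06647 + 298222.37672 + 332074.64651 + 3856594.19015 = 4995231.19877

£4995231.20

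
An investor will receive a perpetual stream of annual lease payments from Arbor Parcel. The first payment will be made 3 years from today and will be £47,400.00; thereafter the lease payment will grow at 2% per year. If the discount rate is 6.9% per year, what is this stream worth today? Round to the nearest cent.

£846499.78

Value at end of year 2: C₁ / (r − g) = £47,400.00 / (0.069 − 0.02) = £967,346.9388
Discount to today: PV = £967,346.9388 / (1 + 0.069)^2 = £967,346.9388 / 1.142761 = £846,499.78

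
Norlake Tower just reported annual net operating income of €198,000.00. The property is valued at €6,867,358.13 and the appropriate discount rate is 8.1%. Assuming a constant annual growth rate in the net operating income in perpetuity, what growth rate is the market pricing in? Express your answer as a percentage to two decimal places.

P = D₀(1+g)/(r−g) ⇒ P(r−g) = D₀(1+g) ⇒ g(P+D₀) = P·r − D₀
g = (P·r − D₀)/(P + D₀) = (€6,867,358.13×0.081 − €198,000.00) / (€6,867,358.13 + €198,000.00) = 0.050706

5.07%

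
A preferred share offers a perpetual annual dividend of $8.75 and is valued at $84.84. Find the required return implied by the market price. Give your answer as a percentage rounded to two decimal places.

P = C/r ⇒ r = C/P = $8.75/$84.84 = 0.103135

10.31%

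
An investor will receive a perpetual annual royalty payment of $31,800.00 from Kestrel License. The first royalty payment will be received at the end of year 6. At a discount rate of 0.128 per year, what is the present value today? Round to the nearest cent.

Value at end of year 5: C / r = $31,800.00 / 0.128 = $248,437.5000
Discount to today: PV = $248,437.5000 / (1 + 0.128)^5 = $248,437.5000 / 1.826188 = $136,041.58

$136041.58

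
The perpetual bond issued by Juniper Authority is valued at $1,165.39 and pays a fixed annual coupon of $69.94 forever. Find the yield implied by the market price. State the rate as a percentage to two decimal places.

P = C/r ⇒ r = C/P = $69.94/$1,165.39 = 0.060014

6.00%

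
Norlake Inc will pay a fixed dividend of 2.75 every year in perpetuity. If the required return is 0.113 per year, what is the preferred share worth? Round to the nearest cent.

24.34

Level perpetuity: PV = C / r = 2.75 / 0.113 = 24.34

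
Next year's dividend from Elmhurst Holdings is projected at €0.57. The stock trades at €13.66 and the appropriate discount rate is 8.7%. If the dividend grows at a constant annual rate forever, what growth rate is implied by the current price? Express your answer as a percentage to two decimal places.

4.53%

P = D₁/(r−g) ⇒ g = r − D₁/P = 0.087 − €0.57/€13.66 = 0.045272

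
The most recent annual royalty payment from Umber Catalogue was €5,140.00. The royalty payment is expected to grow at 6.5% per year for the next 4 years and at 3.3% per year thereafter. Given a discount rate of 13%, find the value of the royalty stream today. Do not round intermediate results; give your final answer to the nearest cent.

€60957.92

D_1 = 5474.10000
D_2 = 5829.91650
D_3 = 6208.86107
D_4 = 6612.43704
Terminal value at year 4: TV = D_4×(1+g_2)/(r−g_2) = 6830.64746/0.097 = 70419.04603
P_0 = D_1/(1+r)^1 + D_2/(1+r)^2 + D_3/(1+r)^3 + D_4/(1+r)^4 + TV/(1+r)^4
    = 4844.33628 + 4565.67977 + 4303.05217 + 4055.53147 + 43189.31971 = 60957.91942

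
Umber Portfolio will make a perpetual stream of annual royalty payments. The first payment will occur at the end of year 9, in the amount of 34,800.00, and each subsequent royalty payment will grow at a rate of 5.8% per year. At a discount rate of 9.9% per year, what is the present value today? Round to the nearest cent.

398853.90

Value at end of year 8: C₁ / (r − g) = 34,800.00 / (0.099 − 0.058) = 848,780.4878
Discount to today: PV = 848,780.4878 / (1 + 0.099)^8 = 848,780.4878 / 2.128049 = 398,853.90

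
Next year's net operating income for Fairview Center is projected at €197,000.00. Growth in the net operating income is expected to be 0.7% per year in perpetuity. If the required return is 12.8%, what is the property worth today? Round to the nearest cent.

€1628099.17

Growing perpetuity: P = D₁ / (r − g) = €197,000.0000 / (0.128 − 0.007) = €1,628,099.17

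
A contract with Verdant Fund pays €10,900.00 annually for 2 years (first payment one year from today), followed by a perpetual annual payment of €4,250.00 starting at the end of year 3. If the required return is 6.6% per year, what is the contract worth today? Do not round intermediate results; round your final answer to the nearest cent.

PV of 2-year annuity: €10,900.00 × [1 − (1+0.066)^−2] / 0.066 = 19817.20517
Perpetuity value at year 2: €4,250.00 / 0.066 = 64393.93939
PV of perpetuity: 64393.93939 / (1+0.066)^2 = 56667.04747
Total PV = 19817.20517 + 56667.04747 = 76484.25264

€76484.25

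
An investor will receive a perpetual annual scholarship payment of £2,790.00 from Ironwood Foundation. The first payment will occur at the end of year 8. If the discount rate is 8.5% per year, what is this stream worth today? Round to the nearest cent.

Value at end of year 7: C / r = £2,790.00 / 0.085 = £32,823.5294
Discount to today: PV = £32,823.5294 / (1 + 0.085)^7 = £32,823.5294 / 1.770142 = £18,542.88

£18542.88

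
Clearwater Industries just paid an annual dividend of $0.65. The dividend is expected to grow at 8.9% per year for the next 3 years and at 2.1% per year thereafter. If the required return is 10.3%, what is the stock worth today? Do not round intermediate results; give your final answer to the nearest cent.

D_1 = 0.70785
D_2 = 0.77085
D_3 = 0.83945
Terminal value at year 3: TV = D_3×(1+g_2)/(r−g_2) = 0.85708/0.082 = 10.45223
P_0 = D_1/(1+r)^1 + D_2/(1+r)^2 + D_3/(1+r)^3 + TV/(1+r)^3
    = 0.64175 + 0.63360 + 0.62556 + 7.78901 = 9.68993

$9.69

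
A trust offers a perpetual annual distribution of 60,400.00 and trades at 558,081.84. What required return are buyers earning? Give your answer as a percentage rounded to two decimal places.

P = C/r ⇒ r = C/P = 60,400.00/558,081.84 = 0.108228

10.82%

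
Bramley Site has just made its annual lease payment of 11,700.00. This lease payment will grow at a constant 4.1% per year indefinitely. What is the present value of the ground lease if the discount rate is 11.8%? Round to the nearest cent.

D₁ = D₀ × (1 + g) = 11,700.00 × 1.041 = 12,179.7000
Growing perpetuity: P = D₁ / (r − g) = 12,179.7000 / (0.118 − 0.041) = 158,177.92

158177.92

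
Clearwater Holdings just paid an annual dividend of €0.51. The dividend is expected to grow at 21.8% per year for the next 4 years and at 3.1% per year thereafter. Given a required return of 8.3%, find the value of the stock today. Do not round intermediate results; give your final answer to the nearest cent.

D_1 = 0.62118
D_2 = 0.75660
D_3 = 0.92154
D_4 = 1.12243
Terminal value at year 4: TV = D_4×(1+g_2)/(r−g_2) = 1.15723/0.052 = 22.25434
P_0 = D_1/(1+r)^1 + D_2/(1+r)^2 + D_3/(1+r)^3 + D_4/(1+r)^4 + TV/(1+r)^4
    = 0.57357 + 0.64507 + 0.72548 + 0.81592 + 16.17711 = 18.93715

€18.94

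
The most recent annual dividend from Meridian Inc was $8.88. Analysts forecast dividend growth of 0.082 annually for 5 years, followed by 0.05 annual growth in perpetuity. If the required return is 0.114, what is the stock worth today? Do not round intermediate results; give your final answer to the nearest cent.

D_1 = 9.60816
D_2 = 10.39603
D_3 = 11.24850
D_4 = 12.17088
D_5 = 13.16889
Terminal value at year 5: TV = D_5×(1+g_2)/(r−g_2) = 13.82734/0.064 = 216.05215
P_0 = D_1/(1+r)^1 + D_2/(1+r)^2 + D_3/(1+r)^3 + D_4/(1+r)^4 + D_5/(1+r)^5 + TV/(1+r)^5
    = 8.62492 + 8.37717 + 8.13653 + 7.90280 + 7.67579 + 125.93100 = 166.64821

$166.65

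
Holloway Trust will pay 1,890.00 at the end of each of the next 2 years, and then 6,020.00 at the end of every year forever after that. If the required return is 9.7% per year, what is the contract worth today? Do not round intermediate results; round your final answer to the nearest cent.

PV of 2-year annuity: 1,890.00 × [1 − (1+0.097)^−2] / 0.097 = 3293.41895
Perpetuity value at year 2: 6,020.00 / 0.097 = 62061.85567
PV of perpetuity: 62061.85567 / (1+0.097)^2 = 51571.70644
Total PV = 3293.41895 + 51571.70644 = 54865.12538

54865.13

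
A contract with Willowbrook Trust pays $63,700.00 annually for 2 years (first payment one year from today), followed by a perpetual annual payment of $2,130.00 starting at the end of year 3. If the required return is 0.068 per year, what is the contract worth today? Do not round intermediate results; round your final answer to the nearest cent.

PV of 2-year annuity: $63,700.00 × [1 − (1+0.068)^−2] / 0.068 = 115490.81906
Perpetuity value at year 2: $2,130.00 / 0.068 = 31323.52941
PV of perpetuity: 31323.52941 / (1+0.068)^2 = 27461.74849
Total PV = 115490.81906 + 27461.74849 = 142952.56755

$142952.57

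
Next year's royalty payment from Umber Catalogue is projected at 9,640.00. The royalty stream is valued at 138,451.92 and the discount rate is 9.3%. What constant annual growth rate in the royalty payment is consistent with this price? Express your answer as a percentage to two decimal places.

2.34%

P = D₁/(r−g) ⇒ g = r − D₁/P = 0.093 − 9,640.00/138,451.92 = 0.023373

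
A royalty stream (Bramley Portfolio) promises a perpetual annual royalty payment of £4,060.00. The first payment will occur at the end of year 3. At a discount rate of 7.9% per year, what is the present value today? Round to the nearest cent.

£44142.41

Value at end of year 2: C / r = £4,060.00 / 0.079 = £51,392.4051
Discount to today: PV = £51,392.4051 / (1 + 0.079)^2 = £51,392.4051 / 1.164241 = £44,142.41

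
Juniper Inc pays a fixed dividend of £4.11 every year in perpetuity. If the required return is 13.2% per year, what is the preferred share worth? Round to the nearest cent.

Level perpetuity: PV = C / r = £4.11 / 0.132 = £31.14

£31.14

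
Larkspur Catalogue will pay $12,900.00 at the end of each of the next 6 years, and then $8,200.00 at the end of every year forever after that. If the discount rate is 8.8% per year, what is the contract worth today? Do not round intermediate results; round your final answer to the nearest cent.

PV of 6-year annuity: $12,900.00 × [1 − (1+0.088)^−6] / 0.088 = 58215.04645
Perpetuity value at year 6: $8,200.00 / 0.088 = 93181.81818
PV of perpetuity: 93181.81818 / (1+0.088)^6 = 56176.90493
Total PV = 58215.04645 + 56176.90493 = 114391.95139

$114391.95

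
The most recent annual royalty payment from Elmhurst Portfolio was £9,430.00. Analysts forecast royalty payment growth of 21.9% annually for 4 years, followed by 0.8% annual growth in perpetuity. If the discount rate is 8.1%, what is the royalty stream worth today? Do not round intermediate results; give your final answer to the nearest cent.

£261948.69

D_1 = 11495.17000
D_2 = 14012.61223
D_3 = 17081.37431
D_4 = 20822.19528
Terminal value at year 4: TV = D_4×(1+g_2)/(r−g_2) = 20988.77284/0.073 = 287517.43622
P_0 = D_1/(1+r)^1 + D_2/(1+r)^2 + D_3/(1+r)^3 + D_4/(1+r)^4 + TV/(1+r)^4
    = 10633.82979 + 11991.33997 + 13522.14933 + 15248.38116 + 210552.98918 = 261948.68943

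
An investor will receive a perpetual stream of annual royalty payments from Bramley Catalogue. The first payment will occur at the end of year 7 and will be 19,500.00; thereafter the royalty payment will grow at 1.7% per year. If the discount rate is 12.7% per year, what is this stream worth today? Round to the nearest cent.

Value at end of year 6: C₁ / (r − g) = 19,500.00 / (0.127 − 0.017) = 177,272.7273
Discount to today: PV = 177,272.7273 / (1 + 0.127)^6 = 177,272.7273 / 2.049007 = 86,516.40

86516.40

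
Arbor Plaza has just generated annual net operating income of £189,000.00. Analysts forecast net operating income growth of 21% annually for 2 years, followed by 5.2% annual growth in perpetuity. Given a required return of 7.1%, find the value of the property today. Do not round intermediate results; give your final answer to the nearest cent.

D_1 = 228690.00000
D_2 = 276714.90000
Terminal value at year 2: TV = D_2×(1+g_2)/(r−g_2) = 291104.07480/0.019 = 15321267.09474
P_0 = D_1/(1+r)^1 + D_2/(1+r)^2 + TV/(1+r)^2
    = 213529.41176 + 241242.37930 + 13357209.63308 = 13811981.42415

£13811981.42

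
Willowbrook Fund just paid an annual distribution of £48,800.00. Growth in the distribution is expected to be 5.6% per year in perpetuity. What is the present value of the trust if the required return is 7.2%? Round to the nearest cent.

D₁ = D₀ × (1 + g) = £48,800.00 × 1.056 = £51,532.8000
Growing perpetuity: P = D₁ / (r − g) = £51,532.8000 / (0.072 − 0.056) = £3,220,800.00

£3220800.00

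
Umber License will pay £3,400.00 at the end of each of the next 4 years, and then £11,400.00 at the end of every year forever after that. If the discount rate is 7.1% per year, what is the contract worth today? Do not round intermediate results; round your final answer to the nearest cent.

£133526.75

PV of 4-year annuity: £3,400.00 × [1 − (1+0.071)^−4] / 0.071 = 11490.56729
Perpetuity value at year 4: £11,400.00 / 0.071 = 160563.38028
PV of perpetuity: 160563.38028 / (1+0.071)^4 = 122036.18407
Total PV = 11490.56729 + 122036.18407 = 133526.75136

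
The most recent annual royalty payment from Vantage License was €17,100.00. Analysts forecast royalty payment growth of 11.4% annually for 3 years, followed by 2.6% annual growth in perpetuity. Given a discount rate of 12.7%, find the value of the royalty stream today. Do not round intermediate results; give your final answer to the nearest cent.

D_1 = 19049.40000
D_2 = 21221.03160
D_3 = 23640.22920
Terminal value at year 3: TV = D_3×(1+g_2)/(r−g_2) = 24254.87516/0.101 = 240147.27883
P_0 = D_1/(1+r)^1 + D_2/(1+r)^2 + D_3/(1+r)^3 + TV/(1+r)^3
    = 16902.75067 + 16707.77661 + 16515.05159 + 167766.76173 = 217892.34060

€217892.34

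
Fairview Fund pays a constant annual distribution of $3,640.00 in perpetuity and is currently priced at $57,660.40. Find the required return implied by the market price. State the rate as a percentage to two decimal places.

6.31%

P = C/r ⇒ r = C/P = $3,640.00/$57,660.40 = 0.063128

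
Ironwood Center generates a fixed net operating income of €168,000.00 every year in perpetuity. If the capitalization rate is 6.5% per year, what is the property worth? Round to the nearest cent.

€2584615.38

Level perpetuity: PV = C / r = €168,000.00 / 0.065 = €2,584,615.38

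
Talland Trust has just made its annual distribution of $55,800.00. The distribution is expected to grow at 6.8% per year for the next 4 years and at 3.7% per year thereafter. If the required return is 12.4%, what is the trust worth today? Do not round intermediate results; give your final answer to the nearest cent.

D_1 = 59594.40000
D_2 = 63646.81920
D_3 = 67974.80291
D_4 = 72597.08950
Terminal value at year 4: TV = D_4×(1+g_2)/(r−g_2) = 75283.18181/0.087 = 865323.92891
P_0 = D_1/(1+r)^1 + D_2/(1+r)^2 + D_3/(1+r)^3 + D_4/(1+r)^4 + TV/(1+r)^4
    = 53019.92883 + 50378.36654 + 47868.41233 + 45483.50923 + 542142.51801 = 738892.73492

$738892.73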